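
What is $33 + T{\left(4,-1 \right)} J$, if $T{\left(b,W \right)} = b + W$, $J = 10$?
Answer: $63$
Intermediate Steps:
$T{\left(b,W \right)} = W + b$
$33 + T{\left(4,-1 \right)} J = 33 + \left(-1 + 4\right) 10 = 33 + 3 \cdot 10 = 33 + 30 = 63$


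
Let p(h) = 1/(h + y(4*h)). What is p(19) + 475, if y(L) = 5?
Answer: 11401/24 ≈ 475.04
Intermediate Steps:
p(h) = 1/(5 + h) (p(h) = 1/(h + 5) = 1/(5 + h))
p(19) + 475 = 1/(5 + 19) + 475 = 1/24 + 475 = 11401/24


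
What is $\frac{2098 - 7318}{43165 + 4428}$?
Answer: $- \frac{5220}{47593} \approx -0.10968$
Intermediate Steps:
$\frac{2098 - 7318}{43165 + 4428} = - \frac{5220}{47593}$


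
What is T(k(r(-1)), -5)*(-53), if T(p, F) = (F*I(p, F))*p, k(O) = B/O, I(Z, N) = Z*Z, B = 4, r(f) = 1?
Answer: 16960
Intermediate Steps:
I(Z, N) = Z**2
k(O) = 4/O
T(p, F) = F*p**3 (T(p, F) = (F*p**2)*p = F*p**3)
T(k(r(-1)), -5)*(-53) = -5*(4/1)**3*(-53) = -5*(4*1)**3*(-53) = -5*4**3*(-53) = -5*64*(-53) = -320*(-53) = 16960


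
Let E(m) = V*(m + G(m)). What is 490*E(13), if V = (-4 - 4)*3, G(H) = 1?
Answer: -164640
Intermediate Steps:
V = -24 (V = -8*3 = -24)
E(m) = -24 - 24*m (E(m) = -24*(m + 1) = -24*(1 + m) = -24 - 24*m)
490*E(13) = 490*(-24 - 24*13) = 490*(-24 - 312) = 490*(-336) = -164640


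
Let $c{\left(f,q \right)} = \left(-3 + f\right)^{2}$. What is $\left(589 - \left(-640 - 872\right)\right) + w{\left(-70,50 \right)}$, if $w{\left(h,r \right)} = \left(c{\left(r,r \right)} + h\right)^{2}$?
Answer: $4577422$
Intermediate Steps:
$w{\left(h,r \right)} = \left(h + \left(-3 + r\right)^{2}\right)^{2}$ ($w{\left(h,r \right)} = \left(\left(-3 + r\right)^{2} + h\right)^{2} = \left(h + \left(-3 + r\right)^{2}\right)^{2}$)
$\left(589 - \left(-640 - 872\right)\right) + w{\left(-70,50 \right)} = \left(589 - \left(-640 - 872\right)\right) + \left(-70 + \left(-3 + 50\right)^{2}\right)^{2} = \left(589 - -1512\right) + \left(-70 + 47^{2}\right)^{2} = \left(589 + 1512\right) + \left(-70 + 2209\right)^{2} = 2101 + 2139^{2} = 2101 + 4575321 = 4577422$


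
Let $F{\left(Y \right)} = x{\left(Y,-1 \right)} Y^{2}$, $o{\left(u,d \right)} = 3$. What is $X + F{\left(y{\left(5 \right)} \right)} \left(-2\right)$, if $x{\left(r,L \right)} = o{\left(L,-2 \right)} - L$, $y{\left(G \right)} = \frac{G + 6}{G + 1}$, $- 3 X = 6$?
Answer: $- \frac{260}{9} \approx -28.889$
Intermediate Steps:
$X = -2$ ($X = \left(- \frac{1}{3}\right) 6 = -2$)
$y{\left(G \right)} = \frac{6 + G}{1 + G}$
$x{\left(r,L \right)} = 3 - L$
$F{\left(Y \right)} = 4 Y^{2}$ ($F{\left(Y \right)} = \left(3 - -1\right) Y^{2} = \left(3 + 1\right) Y^{2} = 4 Y^{2}$)
$X + F{\left(y{\left(5 \right)} \right)} \left(-2\right) = -2 + 4 \left(\frac{6 + 5}{1 + 5}\right)^{2} \left(-2\right) = -2 + 4 \left(\frac{1}{6} \cdot 11\right)^{2} \left(-2\right) = -2 + 4 \left(\frac{11}{6}\right)^{2} \left(-2\right) = -2 + 4 \cdot \frac{121}{36} \left(-2\right) = -2 + \frac{121}{9} \left(-2\right) = -2 - \frac{242}{9} = - \frac{260}{9}$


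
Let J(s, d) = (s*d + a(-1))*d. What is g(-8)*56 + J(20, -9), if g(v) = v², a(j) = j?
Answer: 5213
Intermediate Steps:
J(s, d) = d*(-1 + d*s) (J(s, d) = (s*d - 1)*d = (d*s - 1)*d = (-1 + d*s)*d = d*(-1 + d*s))
g(-8)*56 + J(20, -9) = (-8)²*56 - 9*(-1 - 9*20) = 64*56 - 9*(-1 - 180) = 3584 - 9*(-181) = 3584 + 1629 = 5213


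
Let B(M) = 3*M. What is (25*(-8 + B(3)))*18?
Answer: 450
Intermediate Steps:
(25*(-8 + B(3)))*18 = (25*(-8 + 3*3))*18 = (25*(-8 + 9))*18 = (25*1)*18 = 25*18 = 450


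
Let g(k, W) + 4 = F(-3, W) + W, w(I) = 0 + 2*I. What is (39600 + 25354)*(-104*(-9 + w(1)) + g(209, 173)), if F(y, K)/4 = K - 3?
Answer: 102432458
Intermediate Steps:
F(y, K) = -12 + 4*K (F(y, K) = 4*(K - 3) = 4*(-3 + K) = -12 + 4*K)
w(I) = 2*I
g(k, W) = -16 + 5*W (g(k, W) = -4 + ((-12 + 4*W) + W) = -4 + (-12 + 5*W) = -16 + 5*W)
(39600 + 25354)*(-104*(-9 + w(1)) + g(209, 173)) = (39600 + 25354)*(-104*(-9 + 2*1) + (-16 + 5*173)) = 64954*(-104*(-9 + 2) + (-16 + 865)) = 64954*(-104*(-7) + 849) = 64954*(728 + 849) = 64954*1577 = 102432458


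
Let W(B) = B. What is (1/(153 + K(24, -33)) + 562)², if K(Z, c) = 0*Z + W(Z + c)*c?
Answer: 63958915801/202500 ≈ 3.1585e+5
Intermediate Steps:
K(Z, c) = c*(Z + c) (K(Z, c) = 0*Z + (Z + c)*c = 0 + c*(Z + c) = c*(Z + c))
(1/(153 + K(24, -33)) + 562)² = (1/(153 - 33*(24 - 33)) + 562)² = (1/(153 - 33*(-9)) + 562)² = (1/(153 + 297) + 562)² = (1/450 + 562)² = (252901/450)² = 63958915801/202500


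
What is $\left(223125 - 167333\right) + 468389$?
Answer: $524181$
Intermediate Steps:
$\left(223125 - 167333\right) + 468389 = 55792 + 468389 = 524181$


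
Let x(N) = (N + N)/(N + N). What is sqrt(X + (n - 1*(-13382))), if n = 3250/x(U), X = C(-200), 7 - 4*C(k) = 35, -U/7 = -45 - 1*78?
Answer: 5*sqrt(665) ≈ 128.94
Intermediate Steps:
U = 861 (U = -7*(-45 - 1*78) = -7*(-45 - 78) = -7*(-123) = 861)
C(k) = -7 (C(k) = 7/4 - 1/4*35 = 7/4 - 35/4 = -7)
x(N) = 1 (x(N) = (2*N)/((2*N)) = (2*N)*(1/(2*N)) = 1)
X = -7
n = 3250 (n = 3250/1 = 3250*1 = 3250)
sqrt(X + (n - 1*(-13382))) = sqrt(-7 + (3250 - 1*(-13382))) = sqrt(-7 + (3250 + 13382)) = sqrt(-7 + 16632) = sqrt(16625) = 5*sqrt(665)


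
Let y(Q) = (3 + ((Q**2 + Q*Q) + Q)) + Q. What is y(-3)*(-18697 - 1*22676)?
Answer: -620595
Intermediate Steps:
y(Q) = 3 + 2*Q + 2*Q**2 (y(Q) = (3 + ((Q**2 + Q**2) + Q)) + Q = (3 + (2*Q**2 + Q)) + Q = (3 + (Q + 2*Q**2)) + Q = (3 + Q + 2*Q**2) + Q = 3 + 2*Q + 2*Q**2)
y(-3)*(-18697 - 1*22676) = (3 + 2*(-3) + 2*(-3)**2)*(-18697 - 1*22676) = (3 - 6 + 2*9)*(-18697 - 22676) = (3 - 6 + 18)*(-41373) = 15*(-41373) = -620595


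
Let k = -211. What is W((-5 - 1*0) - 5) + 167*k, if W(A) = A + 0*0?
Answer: -35247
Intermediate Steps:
W(A) = A (W(A) = A + 0 = A)
W((-5 - 1*0) - 5) + 167*k = ((-5 - 1*0) - 5) + 167*(-211) = ((-5 + 0) - 5) - 35237 = (-5 - 5) - 35237 = -10 - 35237 = -35247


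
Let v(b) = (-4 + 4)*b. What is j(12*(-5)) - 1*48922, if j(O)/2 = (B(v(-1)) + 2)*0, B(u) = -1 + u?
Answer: -48922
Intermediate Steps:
v(b) = 0 (v(b) = 0*b = 0)
j(O) = 0 (j(O) = 2*(((-1 + 0) + 2)*0) = 2*((-1 + 2)*0) = 2*(1*0) = 2*0 = 0)
j(12*(-5)) - 1*48922 = 0 - 1*48922 = 0 - 48922 = -48922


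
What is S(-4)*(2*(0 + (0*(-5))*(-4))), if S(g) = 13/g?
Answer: 0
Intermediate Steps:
S(-4)*(2*(0 + (0*(-5))*(-4))) = (13/(-4))*(2*(0 + (0*(-5))*(-4))) = (13*(-¼))*(2*(0 + 0*(-4))) = -13*(0 + 0)/2 = -13*0/2 = -13/4*0 = 0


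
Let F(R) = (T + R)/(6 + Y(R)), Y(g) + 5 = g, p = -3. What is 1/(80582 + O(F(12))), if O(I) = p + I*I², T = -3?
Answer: 2197/177032792 ≈ 1.2410e-5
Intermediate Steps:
Y(g) = -5 + g
F(R) = (-3 + R)/(1 + R) (F(R) = (-3 + R)/(6 + (-5 + R)) = (-3 + R)/(1 + R))
O(I) = -3 + I³ (O(I) = -3 + I*I² = -3 + I³)
1/(80582 + O(F(12))) = 1/(80582 + (-3 + ((-3 + 12)/(1 + 12))³)) = 1/(80582 + (-3 + (9/13)³)) = 1/(80582 + (-3 + 729/2197)) = 1/(80582 - 5862/2197) = 1/(177032792/2197) = 2197/177032792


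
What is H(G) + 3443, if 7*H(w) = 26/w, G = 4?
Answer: 48215/14 ≈ 3443.9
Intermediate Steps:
H(w) = 26/(7*w) (H(w) = (26/w)/7 = 26/(7*w))
H(G) + 3443 = (26/7)/4 + 3443 = (26/7)*(1/4) + 3443 = 13/14 + 3443 = 48215/14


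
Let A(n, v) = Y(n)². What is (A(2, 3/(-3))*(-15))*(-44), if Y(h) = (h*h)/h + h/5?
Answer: 19008/5 ≈ 3801.6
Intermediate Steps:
Y(h) = 6*h/5 (Y(h) = h²/h + h*(⅕) = h + h/5 = 6*h/5)
A(n, v) = 36*n²/25 (A(n, v) = (6*n/5)² = 36*n²/25)
(A(2, 3/(-3))*(-15))*(-44) = (((36/25)*2²)*(-15))*(-44) = (((36/25)*4)*(-15))*(-44) = ((144/25)*(-15))*(-44) = -432/5*(-44) = 19008/5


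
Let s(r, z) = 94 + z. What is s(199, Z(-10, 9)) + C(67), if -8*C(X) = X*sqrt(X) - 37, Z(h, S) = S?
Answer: 861/8 - 67*sqrt(67)/8 ≈ 39.073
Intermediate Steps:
C(X) = 37/8 - X**(3/2)/8 (C(X) = -(X*sqrt(X) - 37)/8 = -(X**(3/2) - 37)/8 = -(-37 + X**(3/2))/8 = 37/8 - X**(3/2)/8)
s(199, Z(-10, 9)) + C(67) = (94 + 9) + (37/8 - 67*sqrt(67)/8) = 103 + (37/8 - 67*sqrt(67)/8) = 861/8 - 67*sqrt(67)/8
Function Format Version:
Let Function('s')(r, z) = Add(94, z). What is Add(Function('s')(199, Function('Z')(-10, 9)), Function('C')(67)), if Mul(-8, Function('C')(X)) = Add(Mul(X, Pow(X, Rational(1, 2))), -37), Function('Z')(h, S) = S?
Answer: Add(Rational(861, 8), Mul(Rational(-67, 8), Pow(67, Rational(1, 2)))) ≈ 39.073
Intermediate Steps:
Function('C')(X) = Add(Rational(37, 8), Mul(Rational(-1, 8), Pow(X, Rational(3, 2)))) (Function('C')(X) = Mul(Rational(-1, 8), Add(Mul(X, Pow(X, Rational(1, 2))), -37)) = Mul(Rational(-1, 8), Add(Pow(X, Rational(3, 2)), -37)) = Mul(Rational(-1, 8), Add(-37, Pow(X, Rational(3, 2)))) = Add(Rational(37, 8), Mul(Rational(-1, 8), Pow(X, Rational(3, 2)))))
Add(Function('s')(199, Function('Z')(-10, 9)), Function('C')(67)) = Add(Add(94, 9), Add(Rational(37, 8), Mul(Rational(-1, 8), Pow(67, Rational(3, 2))))) = Add(103, Add(Rational(37, 8), Mul(Rational(-1, 8), Mul(67, Pow(67, Rational(1, 2)))))) = Add(103, Add(Rational(37, 8), Mul(Rational(-67, 8), Pow(67, Rational(1, 2))))) = Add(Rational(861, 8), Mul(Rational(-67, 8), Pow(67, Rational(1, 2))))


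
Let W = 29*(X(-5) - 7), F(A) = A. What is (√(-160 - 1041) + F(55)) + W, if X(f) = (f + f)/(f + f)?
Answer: -119 + I*√1201 ≈ -119.0 + 34.655*I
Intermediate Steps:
X(f) = 1 (X(f) = (2*f)/((2*f)) = (2*f)*(1/(2*f)) = 1)
W = -174 (W = 29*(1 - 7) = 29*(-6) = -174)
(√(-160 - 1041) + F(55)) + W = (√(-160 - 1041) + 55) - 174 = (√(-1201) + 55) - 174 = (I*√1201 + 55) - 174 = (55 + I*√1201) - 174 = -119 + I*√1201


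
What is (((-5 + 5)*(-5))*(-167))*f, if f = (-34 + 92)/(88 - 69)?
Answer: 0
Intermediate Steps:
f = 58/19 ≈ 3.0526
(((-5 + 5)*(-5))*(-167))*f = (((-5 + 5)*(-5))*(-167))*(58/19) = ((0*(-5))*(-167))*(58/19) = (0*(-167))*(58/19) = 0*(58/19) = 0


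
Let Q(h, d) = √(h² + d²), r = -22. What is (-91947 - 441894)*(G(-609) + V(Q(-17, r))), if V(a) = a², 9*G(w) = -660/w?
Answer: -35906933711/87 ≈ -4.1272e+8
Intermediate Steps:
G(w) = -220/(3*w) (G(w) = (-660/w)/9 = -220/(3*w))
Q(h, d) = √(d² + h²)
(-91947 - 441894)*(G(-609) + V(Q(-17, r))) = (-91947 - 441894)*(-220/3/(-609) + (√((-22)² + (-17)²))²) = -533841*(-220/3*(-1/609) + (√(484 + 289))²) = -533841*(220/1827 + (√773)²) = -533841*(220/1827 + 773) = -533841*1412491/1827 = -35906933711/87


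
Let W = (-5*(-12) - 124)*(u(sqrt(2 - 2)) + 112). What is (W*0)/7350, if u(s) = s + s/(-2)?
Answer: 0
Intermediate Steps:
u(s) = s/2 (u(s) = s - s/2 = s/2)
W = -7168 (W = (-5*(-12) - 124)*(sqrt(2 - 2)/2 + 112) = (60 - 124)*(sqrt(0)/2 + 112) = -64*((1/2)*0 + 112) = -64*(0 + 112) = -64*112 = -7168)
(W*0)/7350 = -7168*0/7350 = 0*(1/7350) = 0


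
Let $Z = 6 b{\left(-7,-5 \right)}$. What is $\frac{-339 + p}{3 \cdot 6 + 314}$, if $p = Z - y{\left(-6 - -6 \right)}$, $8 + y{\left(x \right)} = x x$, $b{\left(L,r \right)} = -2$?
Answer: $- \frac{343}{332} \approx -1.0331$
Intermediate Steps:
$y{\left(x \right)} = -8 + x^{2}$ ($y{\left(x \right)} = -8 + x x = -8 + x^{2}$)
$Z = -12$ ($Z = 6 \left(-2\right) = -12$)
$p = -4$ ($p = -12 - \left(-8 + \left(-6 - -6\right)^{2}\right) = -12 - \left(-8 + \left(-6 + 6\right)^{2}\right) = -12 - \left(-8 + 0^{2}\right) = -12 - \left(-8 + 0\right) = -12 - -8 = -12 + 8 = -4$)
$\frac{-339 + p}{3 \cdot 6 + 314} = \frac{-339 - 4}{3 \cdot 6 + 314} = - \frac{343}{18 + 314} = - \frac{343}{332}$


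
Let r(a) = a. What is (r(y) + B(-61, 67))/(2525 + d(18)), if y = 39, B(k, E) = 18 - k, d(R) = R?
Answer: 118/2543 ≈ 0.046402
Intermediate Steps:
(r(y) + B(-61, 67))/(2525 + d(18)) = (39 + (18 - 1*(-61)))/(2525 + 18) = (39 + (18 + 61))/2543 = (39 + 79)*(1/2543) = 118*(1/2543) = 118/2543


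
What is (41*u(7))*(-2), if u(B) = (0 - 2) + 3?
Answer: -82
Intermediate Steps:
u(B) = 1 (u(B) = -2 + 3 = 1)
(41*u(7))*(-2) = (41*1)*(-2) = 41*(-2) = -82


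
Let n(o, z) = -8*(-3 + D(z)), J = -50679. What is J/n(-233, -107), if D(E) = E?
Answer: -50679/880 ≈ -57.590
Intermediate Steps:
n(o, z) = 24 - 8*z (n(o, z) = -8*(-3 + z) = 24 - 8*z)
J/n(-233, -107) = -50679/(24 - 8*(-107)) = -50679/(24 + 856) = -50679/880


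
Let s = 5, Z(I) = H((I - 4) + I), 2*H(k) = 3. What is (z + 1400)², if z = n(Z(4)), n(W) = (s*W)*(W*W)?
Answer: 128482225/64 ≈ 2.0075e+6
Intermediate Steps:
H(k) = 3/2 (H(k) = (½)*3 = 3/2)
Z(I) = 3/2
n(W) = 5*W³ (n(W) = (5*W)*(W*W) = (5*W)*W² = 5*W³)
z = 135/8 (z = 5*(3/2)³ = 5*(27/8) = 135/8 ≈ 16.875)
(z + 1400)² = (135/8 + 1400)² = (11335/8)² = 128482225/64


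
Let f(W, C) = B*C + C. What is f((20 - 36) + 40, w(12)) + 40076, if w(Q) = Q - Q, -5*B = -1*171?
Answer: 40076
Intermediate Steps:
B = 171/5 (B = -(-1)*171/5 = -1/5*(-171) = 171/5 ≈ 34.200)
w(Q) = 0
f(W, C) = 176*C/5 (f(W, C) = 171*C/5 + C = 176*C/5)
f((20 - 36) + 40, w(12)) + 40076 = (176/5)*0 + 40076 = 0 + 40076 = 40076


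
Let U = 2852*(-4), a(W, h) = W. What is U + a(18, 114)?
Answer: -11390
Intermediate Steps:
U = -11408
U + a(18, 114) = -11408 + 18 = -11390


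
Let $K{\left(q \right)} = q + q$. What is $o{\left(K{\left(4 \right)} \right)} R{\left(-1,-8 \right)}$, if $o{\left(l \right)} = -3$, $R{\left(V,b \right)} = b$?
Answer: $24$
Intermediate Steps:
$K{\left(q \right)} = 2 q$
$o{\left(K{\left(4 \right)} \right)} R{\left(-1,-8 \right)} = \left(-3\right) \left(-8\right) = 24$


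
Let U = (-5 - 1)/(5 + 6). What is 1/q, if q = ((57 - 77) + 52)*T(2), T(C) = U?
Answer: -11/192 ≈ -0.057292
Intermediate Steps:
U = -6/11 ≈ -0.54545
T(C) = -6/11
q = -192/11 (q = ((57 - 77) + 52)*(-6/11) = (-20 + 52)*(-6/11) = 32*(-6/11) = -192/11 ≈ -17.455)
1/q = 1/(-192/11) = -11/192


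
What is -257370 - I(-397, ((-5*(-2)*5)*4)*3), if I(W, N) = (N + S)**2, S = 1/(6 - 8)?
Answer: -2467081/4 ≈ -6.1677e+5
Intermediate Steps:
S = -1/2 (S = 1/(-2) = -1/2 ≈ -0.50000)
I(W, N) = (-1/2 + N)**2 (I(W, N) = (N - 1/2)**2 = (-1/2 + N)**2)
-257370 - I(-397, ((-5*(-2)*5)*4)*3) = -257370 - (-1 + 2*(((-5*(-2)*5)*4)*3))**2/4 = -257370 - (-1 + 2*(((10*5)*4)*3))**2/4 = -257370 - (-1 + 2*((50*4)*3))**2/4 = -257370 - (-1 + 2*(200*3))**2/4 = -257370 - (-1 + 2*600)**2/4 = -257370 - (-1 + 1200)**2/4 = -257370 - 1199**2/4 = -257370 - 1437601/4 = -2467081/4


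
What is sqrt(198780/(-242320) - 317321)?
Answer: 5*I*sqrt(465820359563)/6058 ≈ 563.31*I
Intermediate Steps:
sqrt(198780/(-242320) - 317321) = sqrt(198780*(-1/242320) - 317321) = sqrt(-9939/12116 - 317321) = sqrt(-3844671175/12116) = 5*I*sqrt(465820359563)/6058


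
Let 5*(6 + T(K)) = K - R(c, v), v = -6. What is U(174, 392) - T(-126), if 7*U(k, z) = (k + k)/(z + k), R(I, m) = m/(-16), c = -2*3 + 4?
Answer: 2485191/79240 ≈ 31.363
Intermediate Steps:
c = -2 (c = -6 + 4 = -2)
R(I, m) = -m/16 (R(I, m) = m*(-1/16) = -m/16)
U(k, z) = 2*k/(7*(k + z)) (U(k, z) = ((k + k)/(z + k))/7 = ((2*k)/(k + z))/7 = (2*k/(k + z))/7 = 2*k/(7*(k + z)))
T(K) = -243/40 + K/5 (T(K) = -6 + (K - (-1)*(-6)/16)/5 = -6 + (K - 1*3/8)/5 = -6 + (K - 3/8)/5 = -6 + (-3/8 + K)/5 = -6 + (-3/40 + K/5) = -243/40 + K/5)
U(174, 392) - T(-126) = (2/7)*174/(174 + 392) - (-243/40 + (⅕)*(-126)) = (2/7)*174/566 - (-243/40 - 126/5) = (2/7)*174*(1/566) - 1*(-1251/40) = 174/1981 + 1251/40 = 2485191/79240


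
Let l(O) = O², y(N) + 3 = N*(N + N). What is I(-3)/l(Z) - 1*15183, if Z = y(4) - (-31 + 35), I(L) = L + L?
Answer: -9489381/625 ≈ -15183.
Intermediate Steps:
y(N) = -3 + 2*N² (y(N) = -3 + N*(N + N) = -3 + N*(2*N) = -3 + 2*N²)
I(L) = 2*L
Z = 25 (Z = (-3 + 2*4²) - (-31 + 35) = (-3 + 2*16) - 1*4 = (-3 + 32) - 4 = 29 - 4 = 25)
I(-3)/l(Z) - 1*15183 = (2*(-3))/(25²) - 1*15183 = -6/625 - 15183 = -9489381/625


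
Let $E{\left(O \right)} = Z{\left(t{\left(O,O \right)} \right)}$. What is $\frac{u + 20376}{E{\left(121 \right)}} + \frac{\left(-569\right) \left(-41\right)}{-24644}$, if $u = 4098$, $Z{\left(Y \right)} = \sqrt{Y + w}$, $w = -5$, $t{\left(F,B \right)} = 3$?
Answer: $- \frac{23329}{24644} - 12237 i \sqrt{2} \approx -0.94664 - 17306.0 i$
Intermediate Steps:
$Z{\left(Y \right)} = \sqrt{-5 + Y}$ ($Z{\left(Y \right)} = \sqrt{Y - 5} = \sqrt{-5 + Y}$)
$E{\left(O \right)} = i \sqrt{2}$ ($E{\left(O \right)} = \sqrt{-5 + 3} = \sqrt{-2} = i \sqrt{2}$)
$\frac{u + 20376}{E{\left(121 \right)}} + \frac{\left(-569\right) \left(-41\right)}{-24644} = \frac{4098 + 20376}{i \sqrt{2}} + \frac{\left(-569\right) \left(-41\right)}{-24644} = 24474 \left(- \frac{i \sqrt{2}}{2}\right) + 23329 \left(- \frac{1}{24644}\right) = - 12237 i \sqrt{2} - \frac{23329}{24644} = - \frac{23329}{24644} - 12237 i \sqrt{2}$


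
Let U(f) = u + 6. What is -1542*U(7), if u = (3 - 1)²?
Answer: -15420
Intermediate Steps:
u = 4 (u = 2² = 4)
U(f) = 10 (U(f) = 4 + 6 = 10)
-1542*U(7) = -1542*10 = -15420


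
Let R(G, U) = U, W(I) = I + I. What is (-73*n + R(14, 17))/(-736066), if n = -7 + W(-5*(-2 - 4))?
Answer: 1926/368033 ≈ 0.0052332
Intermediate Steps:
W(I) = 2*I
n = 53 (n = -7 + 2*(-5*(-2 - 4)) = -7 + 2*(-5*(-6)) = -7 + 2*30 = -7 + 60 = 53)
(-73*n + R(14, 17))/(-736066) = (-73*53 + 17)/(-736066) = (-3869 + 17)*(-1/736066) = -3852*(-1/736066) = 1926/368033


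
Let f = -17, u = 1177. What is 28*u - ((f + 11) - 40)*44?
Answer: 34980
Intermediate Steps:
28*u - ((f + 11) - 40)*44 = 28*1177 - ((-17 + 11) - 40)*44 = 32956 - (-6 - 40)*44 = 32956 - (-46)*44 = 32956 - 1*(-2024) = 32956 + 2024 = 34980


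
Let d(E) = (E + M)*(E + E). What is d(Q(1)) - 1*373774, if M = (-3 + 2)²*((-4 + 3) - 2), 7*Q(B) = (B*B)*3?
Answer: -18315034/49 ≈ -3.7378e+5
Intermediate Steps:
Q(B) = 3*B²/7 (Q(B) = ((B*B)*3)/7 = (B²*3)/7 = (3*B²)/7 = 3*B²/7)
M = -3 (M = (-1)²*(-1 - 2) = 1*(-3) = -3)
d(E) = 2*E*(-3 + E) (d(E) = (E - 3)*(E + E) = (-3 + E)*(2*E) = 2*E*(-3 + E))
d(Q(1)) - 1*373774 = 2*((3/7)*1²)*(-3 + (3/7)*1²) - 1*373774 = 2*((3/7)*1)*(-3 + (3/7)*1) - 373774 = 2*(3/7)*(-3 + 3/7) - 373774 = 2*(3/7)*(-18/7) - 373774 = -108/49 - 373774 = -18315034/49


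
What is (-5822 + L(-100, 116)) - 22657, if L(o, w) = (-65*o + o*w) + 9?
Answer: -33570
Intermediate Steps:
L(o, w) = 9 - 65*o + o*w
(-5822 + L(-100, 116)) - 22657 = (-5822 + (9 - 65*(-100) - 100*116)) - 22657 = (-5822 + (9 + 6500 - 11600)) - 22657 = (-5822 - 5091) - 22657 = -10913 - 22657 = -33570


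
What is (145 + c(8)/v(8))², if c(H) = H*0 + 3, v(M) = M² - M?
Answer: 65983129/3136 ≈ 21041.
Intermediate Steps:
c(H) = 3 (c(H) = 0 + 3 = 3)
(145 + c(8)/v(8))² = (145 + 3/((8*(-1 + 8))))² = (145 + 3/((8*7)))² = (145 + 3/56)² = (8123/56)² = 65983129/3136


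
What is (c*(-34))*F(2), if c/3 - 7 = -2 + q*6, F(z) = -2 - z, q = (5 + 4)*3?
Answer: 68136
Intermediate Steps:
q = 27 (q = 9*3 = 27)
c = 501 (c = 21 + 3*(-2 + 27*6) = 21 + 3*(-2 + 162) = 21 + 3*160 = 21 + 480 = 501)
(c*(-34))*F(2) = (501*(-34))*(-2 - 1*2) = -17034*(-2 - 2) = -17034*(-4) = 68136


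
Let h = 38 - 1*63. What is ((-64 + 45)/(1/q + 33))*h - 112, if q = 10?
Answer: -32322/331 ≈ -97.650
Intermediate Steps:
h = -25 (h = 38 - 63 = -25)
((-64 + 45)/(1/q + 33))*h - 112 = ((-64 + 45)/(1/10 + 33))*(-25) - 112 = -19/(⅒ + 33)*(-25) - 112 = -19/331/10*(-25) - 112 = -19*10/331*(-25) - 112 = -190/331*(-25) - 112 = 4750/331 - 112 = -32322/331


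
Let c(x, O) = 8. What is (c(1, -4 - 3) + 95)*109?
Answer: 11227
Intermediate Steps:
(c(1, -4 - 3) + 95)*109 = (8 + 95)*109 = 103*109 = 11227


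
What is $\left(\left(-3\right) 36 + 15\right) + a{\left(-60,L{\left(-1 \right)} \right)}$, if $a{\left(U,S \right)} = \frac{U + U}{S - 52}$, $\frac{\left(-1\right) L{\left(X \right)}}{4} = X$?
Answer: $- \frac{181}{2} \approx -90.5$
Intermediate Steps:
$L{\left(X \right)} = - 4 X$
$a{\left(U,S \right)} = \frac{2 U}{-52 + S}$
$\left(\left(-3\right) 36 + 15\right) + a{\left(-60,L{\left(-1 \right)} \right)} = \left(\left(-3\right) 36 + 15\right) + 2 \left(-60\right) \frac{1}{-52 - -4} = \left(-108 + 15\right) + 2 \left(-60\right) \frac{1}{-52 + 4} = -93 + 2 \left(-60\right) \frac{1}{-48} = -93 + 2 \left(-60\right) \left(- \frac{1}{48}\right) = -93 + \frac{5}{2} = - \frac{181}{2}$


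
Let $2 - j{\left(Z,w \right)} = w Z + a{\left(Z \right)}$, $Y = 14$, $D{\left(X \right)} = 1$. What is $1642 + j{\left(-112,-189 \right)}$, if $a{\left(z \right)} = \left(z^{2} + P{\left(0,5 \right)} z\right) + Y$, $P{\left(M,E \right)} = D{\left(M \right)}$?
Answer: $-31970$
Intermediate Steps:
$P{\left(M,E \right)} = 1$
$a{\left(z \right)} = 14 + z + z^{2}$ ($a{\left(z \right)} = \left(z^{2} + 1 z\right) + 14 = \left(z^{2} + z\right) + 14 = \left(z + z^{2}\right) + 14 = 14 + z + z^{2}$)
$j{\left(Z,w \right)} = -12 - Z - Z^{2} - Z w$ ($j{\left(Z,w \right)} = 2 - \left(w Z + \left(14 + Z + Z^{2}\right)\right) = 2 - \left(Z w + \left(14 + Z + Z^{2}\right)\right) = 2 - \left(14 + Z + Z^{2} + Z w\right) = -12 - Z - Z^{2} - Z w$)
$1642 + j{\left(-112,-189 \right)} = 1642 - \left(12444 + 21168\right) = 1642 - 33612 = -31970$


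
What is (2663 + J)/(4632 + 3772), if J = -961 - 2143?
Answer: -441/8404 ≈ -0.052475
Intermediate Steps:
J = -3104
(2663 + J)/(4632 + 3772) = (2663 - 3104)/(4632 + 3772) = -441/8404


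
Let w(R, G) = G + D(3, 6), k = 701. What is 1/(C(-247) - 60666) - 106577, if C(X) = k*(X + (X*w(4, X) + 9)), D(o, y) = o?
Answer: -4478404334027/42020364 ≈ -1.0658e+5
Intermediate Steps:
w(R, G) = 3 + G (w(R, G) = G + 3 = 3 + G)
C(X) = 6309 + 701*X + 701*X*(3 + X) (C(X) = 701*(X + (X*(3 + X) + 9)) = 701*(X + (9 + X*(3 + X))) = 701*(9 + X + X*(3 + X)) = 6309 + 701*X + 701*X*(3 + X))
1/(C(-247) - 60666) - 106577 = 1/((6309 + 701*(-247) + 701*(-247)*(3 - 247)) - 60666) - 106577 = 1/((6309 - 173147 + 701*(-247)*(-244)) - 60666) - 106577 = 1/((6309 - 173147 + 42247868) - 60666) - 106577 = 1/(42081030 - 60666) - 106577 = 1/42020364 - 106577 = -4478404334027/42020364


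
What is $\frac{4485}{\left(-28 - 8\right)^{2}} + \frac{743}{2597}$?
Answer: $\frac{4203491}{1121904} \approx 3.7467$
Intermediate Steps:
$\frac{4485}{\left(-28 - 8\right)^{2}} + \frac{743}{2597} = \frac{4485}{\left(-36\right)^{2}} + 743 \cdot \frac{1}{2597} = \frac{4485}{1296} + \frac{743}{2597} = 4485 \cdot \frac{1}{1296} + \frac{743}{2597} = \frac{1495}{432} + \frac{743}{2597} = \frac{4203491}{1121904}$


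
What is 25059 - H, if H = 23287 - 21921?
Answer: 23693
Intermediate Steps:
H = 1366
25059 - H = 25059 - 1*1366 = 25059 - 1366 = 23693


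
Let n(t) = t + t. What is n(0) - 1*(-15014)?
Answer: 15014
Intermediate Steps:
n(t) = 2*t
n(0) - 1*(-15014) = 2*0 - 1*(-15014) = 0 + 15014 = 15014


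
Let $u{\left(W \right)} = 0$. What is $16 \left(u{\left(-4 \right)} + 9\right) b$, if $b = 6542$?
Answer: $942048$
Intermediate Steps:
$16 \left(u{\left(-4 \right)} + 9\right) b = 16 \left(0 + 9\right) 6542 = 16 \cdot 9 \cdot 6542 = 144 \cdot 6542 = 942048$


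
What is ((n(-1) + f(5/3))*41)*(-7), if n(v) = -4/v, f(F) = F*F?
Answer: -17507/9 ≈ -1945.2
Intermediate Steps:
f(F) = F²
((n(-1) + f(5/3))*41)*(-7) = ((-4/(-1) + (5/3)²)*41)*(-7) = ((-4*(-1) + (5*(⅓))²)*41)*(-7) = ((4 + (5/3)²)*41)*(-7) = ((4 + 25/9)*41)*(-7) = ((61/9)*41)*(-7) = (2501/9)*(-7) = -17507/9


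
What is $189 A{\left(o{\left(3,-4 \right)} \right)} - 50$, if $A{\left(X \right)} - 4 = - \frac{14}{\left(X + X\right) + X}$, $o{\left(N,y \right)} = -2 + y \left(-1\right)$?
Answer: $265$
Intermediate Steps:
$o{\left(N,y \right)} = -2 - y$
$A{\left(X \right)} = 4 - \frac{14}{3 X}$ ($A{\left(X \right)} = 4 - \frac{14}{\left(X + X\right) + X} = 4 - \frac{14}{2 X + X} = 4 - \frac{14}{3 X}$)
$189 A{\left(o{\left(3,-4 \right)} \right)} - 50 = 189 \left(4 - \frac{14}{3 \left(-2 - -4\right)}\right) - 50 = 189 \left(4 - \frac{14}{3 \left(-2 + 4\right)}\right) - 50 = 189 \left(4 - \frac{14}{3 \cdot 2}\right) - 50 = 189 \left(4 - \frac{7}{3}\right) - 50 = 189 \cdot \frac{5}{3} - 50 = 315 - 50 = 265$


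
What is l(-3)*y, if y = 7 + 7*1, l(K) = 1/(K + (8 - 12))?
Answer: -2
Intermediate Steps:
l(K) = 1/(-4 + K) (l(K) = 1/(K - 4) = 1/(-4 + K))
y = 14 (y = 7 + 7 = 14)
l(-3)*y = 14/(-4 - 3) = 14/(-7) = -⅐*14 = -2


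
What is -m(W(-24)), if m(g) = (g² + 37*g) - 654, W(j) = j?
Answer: 966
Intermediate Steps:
m(g) = -654 + g² + 37*g
-m(W(-24)) = -(-654 + (-24)² + 37*(-24)) = -(-654 + 576 - 888) = -1*(-966) = 966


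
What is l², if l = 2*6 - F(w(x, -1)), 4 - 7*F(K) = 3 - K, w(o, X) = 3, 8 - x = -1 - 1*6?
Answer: 6400/49 ≈ 130.61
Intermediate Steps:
x = 15 (x = 8 - (-1 - 1*6) = 8 - (-1 - 6) = 8 - 1*(-7) = 8 + 7 = 15)
F(K) = ⅐ + K/7 (F(K) = 4/7 - (3 - K)/7 = 4/7 + (-3/7 + K/7) = ⅐ + K/7)
l = 80/7 (l = 2*6 - (⅐ + (⅐)*3) = 12 - (⅐ + 3/7) = 12 - 1*4/7 = 12 - 4/7 = 80/7 ≈ 11.429)
l² = (80/7)² = 6400/49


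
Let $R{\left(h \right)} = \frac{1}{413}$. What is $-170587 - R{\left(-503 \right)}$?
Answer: $- \frac{70452432}{413} \approx -1.7059 \cdot 10^{5}$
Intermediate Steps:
$R{\left(h \right)} = \frac{1}{413}$
$-170587 - R{\left(-503 \right)} = -170587 - \frac{1}{413} = - \frac{70452432}{413}$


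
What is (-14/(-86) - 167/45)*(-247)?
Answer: 1695902/1935 ≈ 876.44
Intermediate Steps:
(-14/(-86) - 167/45)*(-247) = (-14*(-1/86) - 167*1/45)*(-247) = (7/43 - 167/45)*(-247) = -6866/1935*(-247) = 1695902/1935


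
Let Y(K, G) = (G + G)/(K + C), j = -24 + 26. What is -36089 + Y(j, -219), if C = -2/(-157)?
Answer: -5736445/158 ≈ -36307.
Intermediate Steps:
C = 2/157 (C = -2*(-1/157) = 2/157 ≈ 0.012739)
j = 2
Y(K, G) = 2*G/(2/157 + K) (Y(K, G) = (G + G)/(K + 2/157) = (2*G)/(2/157 + K) = 2*G/(2/157 + K))
-36089 + Y(j, -219) = -36089 + 314*(-219)/(2 + 157*2) = -36089 + 314*(-219)/(2 + 314) = -36089 + 314*(-219)/316 = -36089 + 314*(-219)*(1/316) = -36089 - 34383/158 = -5736445/158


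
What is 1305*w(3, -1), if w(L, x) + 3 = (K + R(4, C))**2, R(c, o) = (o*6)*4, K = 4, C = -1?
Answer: 518085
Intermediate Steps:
R(c, o) = 24*o (R(c, o) = (6*o)*4 = 24*o)
w(L, x) = 397 (w(L, x) = -3 + (4 + 24*(-1))**2 = -3 + (4 - 24)**2 = -3 + (-20)**2 = -3 + 400 = 397)
1305*w(3, -1) = 1305*397 = 518085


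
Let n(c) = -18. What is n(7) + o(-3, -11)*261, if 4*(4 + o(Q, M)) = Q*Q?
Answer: -1899/4 ≈ -474.75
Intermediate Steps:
o(Q, M) = -4 + Q²/4 (o(Q, M) = -4 + (Q*Q)/4 = -4 + Q²/4)
n(7) + o(-3, -11)*261 = -18 + (-4 + (¼)*(-3)²)*261 = -18 + (-4 + (¼)*9)*261 = -18 + (-4 + 9/4)*261 = -18 - 7/4*261 = -18 - 1827/4 = -1899/4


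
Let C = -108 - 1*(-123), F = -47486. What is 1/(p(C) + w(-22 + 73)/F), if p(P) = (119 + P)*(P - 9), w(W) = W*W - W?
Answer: 23743/19088097 ≈ 0.0012439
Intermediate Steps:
w(W) = W**2 - W
C = 15 (C = -108 + 123 = 15)
p(P) = (-9 + P)*(119 + P) (p(P) = (119 + P)*(-9 + P) = (-9 + P)*(119 + P))
1/(p(C) + w(-22 + 73)/F) = 1/((-1071 + 15**2 + 110*15) + ((-22 + 73)*(-1 + (-22 + 73)))/(-47486)) = 1/((-1071 + 225 + 1650) + (51*(-1 + 51))*(-1/47486)) = 1/(804 + (51*50)*(-1/47486)) = 1/(804 + 2550*(-1/47486)) = 1/(804 - 1275/23743) = 1/(19088097/23743) = 23743/19088097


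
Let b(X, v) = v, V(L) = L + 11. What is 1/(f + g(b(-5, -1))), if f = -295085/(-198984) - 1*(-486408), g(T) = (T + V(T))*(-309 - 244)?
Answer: 198984/95797361189 ≈ 2.0771e-6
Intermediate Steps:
V(L) = 11 + L
g(T) = -6083 - 1106*T (g(T) = (T + (11 + T))*(-309 - 244) = (11 + 2*T)*(-553) = -6083 - 1106*T)
f = 96787704557/198984 (f = -295085*(-1/198984) + 486408 = 295085/198984 + 486408 = 96787704557/198984 ≈ 4.8641e+5)
1/(f + g(b(-5, -1))) = 1/(96787704557/198984 + (-6083 - 1106*(-1))) = 1/(96787704557/198984 + (-6083 + 1106)) = 1/(96787704557/198984 - 4977) = 1/(95797361189/198984) = 198984/95797361189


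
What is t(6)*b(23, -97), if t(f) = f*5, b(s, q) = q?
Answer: -2910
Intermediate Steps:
t(f) = 5*f
t(6)*b(23, -97) = (5*6)*(-97) = 30*(-97) = -2910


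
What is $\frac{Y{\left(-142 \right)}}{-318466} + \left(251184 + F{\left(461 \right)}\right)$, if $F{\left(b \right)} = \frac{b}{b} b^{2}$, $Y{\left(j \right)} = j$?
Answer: $\frac{73837138336}{159233} \approx 4.6371 \cdot 10^{5}$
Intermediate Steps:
$F{\left(b \right)} = b^{2}$ ($F{\left(b \right)} = 1 b^{2} = b^{2}$)
$\frac{Y{\left(-142 \right)}}{-318466} + \left(251184 + F{\left(461 \right)}\right) = - \frac{142}{-318466} + \left(251184 + 461^{2}\right) = \left(-142\right) \left(- \frac{1}{318466}\right) + \left(251184 + 212521\right) = \frac{71}{159233} + 463705 = \frac{73837138336}{159233}$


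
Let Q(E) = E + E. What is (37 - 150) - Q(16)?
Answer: -145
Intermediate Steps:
Q(E) = 2*E
(37 - 150) - Q(16) = (37 - 150) - 2*16 = -113 - 1*32 = -113 - 32 = -145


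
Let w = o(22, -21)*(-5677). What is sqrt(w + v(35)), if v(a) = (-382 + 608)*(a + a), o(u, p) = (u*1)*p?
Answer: sqrt(2638594) ≈ 1624.4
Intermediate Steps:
o(u, p) = p*u (o(u, p) = u*p = p*u)
v(a) = 452*a (v(a) = 226*(2*a) = 452*a)
w = 2622774 (w = -21*22*(-5677) = -462*(-5677) = 2622774)
sqrt(w + v(35)) = sqrt(2622774 + 452*35) = sqrt(2622774 + 15820) = sqrt(2638594)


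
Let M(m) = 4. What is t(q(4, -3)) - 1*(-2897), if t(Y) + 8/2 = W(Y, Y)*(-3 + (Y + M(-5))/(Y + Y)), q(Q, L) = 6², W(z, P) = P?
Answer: 2805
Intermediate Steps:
q(Q, L) = 36
t(Y) = -4 + Y*(-3 + (4 + Y)/(2*Y)) (t(Y) = -4 + Y*(-3 + (Y + 4)/(Y + Y)) = -4 + Y*(-3 + (4 + Y)/((2*Y))) = -4 + Y*(-3 + (4 + Y)*(1/(2*Y))) = -4 + Y*(-3 + (4 + Y)/(2*Y)))
t(q(4, -3)) - 1*(-2897) = (-2 - 5/2*36) - 1*(-2897) = (-2 - 90) + 2897 = -92 + 2897 = 2805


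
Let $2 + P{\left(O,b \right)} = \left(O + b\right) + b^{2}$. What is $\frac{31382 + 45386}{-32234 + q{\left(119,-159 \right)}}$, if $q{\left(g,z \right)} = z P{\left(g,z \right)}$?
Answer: $- \frac{76768}{4045235} \approx -0.018977$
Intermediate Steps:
$P{\left(O,b \right)} = -2 + O + b + b^{2}$ ($P{\left(O,b \right)} = -2 + \left(\left(O + b\right) + b^{2}\right) = -2 + \left(O + b + b^{2}\right) = -2 + O + b + b^{2}$)
$q{\left(g,z \right)} = z \left(-2 + g + z + z^{2}\right)$
$\frac{31382 + 45386}{-32234 + q{\left(119,-159 \right)}} = \frac{31382 + 45386}{-32234 - 159 \left(-2 + 119 - 159 + \left(-159\right)^{2}\right)} = \frac{76768}{-32234 - 159 \left(-2 + 119 - 159 + 25281\right)} = \frac{76768}{-32234 - 4013001} = \frac{76768}{-4045235} = 76768 \left(- \frac{1}{4045235}\right) = - \frac{76768}{4045235}$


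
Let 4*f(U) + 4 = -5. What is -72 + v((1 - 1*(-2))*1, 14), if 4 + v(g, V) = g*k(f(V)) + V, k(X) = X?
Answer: -275/4 ≈ -68.750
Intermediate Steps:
f(U) = -9/4 (f(U) = -1 + (1/4)*(-5) = -1 - 5/4 = -9/4)
v(g, V) = -4 + V - 9*g/4 (v(g, V) = -4 + (g*(-9/4) + V) = -4 + (-9*g/4 + V) = -4 + (V - 9*g/4) = -4 + V - 9*g/4)
-72 + v((1 - 1*(-2))*1, 14) = -72 + (-4 + 14 - 9*(1 - 1*(-2))/4) = -72 + (-4 + 14 - 9*(1 + 2)/4) = -72 + (-4 + 14 - 27/4) = -72 + 13/4 = -275/4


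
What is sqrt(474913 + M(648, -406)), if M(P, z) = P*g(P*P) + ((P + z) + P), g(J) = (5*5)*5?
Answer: 3*sqrt(61867) ≈ 746.19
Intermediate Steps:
g(J) = 125 (g(J) = 25*5 = 125)
M(P, z) = z + 127*P (M(P, z) = P*125 + ((P + z) + P) = 125*P + (z + 2*P) = z + 127*P)
sqrt(474913 + M(648, -406)) = sqrt(474913 + (-406 + 127*648)) = sqrt(474913 + (-406 + 82296)) = sqrt(474913 + 81890) = sqrt(556803) = 3*sqrt(61867)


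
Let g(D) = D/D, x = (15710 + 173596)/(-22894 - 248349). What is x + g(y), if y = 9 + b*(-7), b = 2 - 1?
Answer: 81937/271243 ≈ 0.30208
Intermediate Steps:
b = 1
y = 2 (y = 9 + 1*(-7) = 9 - 7 = 2)
x = -189306/271243 (x = 189306/(-271243) = 189306*(-1/271243) = -189306/271243 ≈ -0.69792)
g(D) = 1
x + g(y) = -189306/271243 + 1 = 81937/271243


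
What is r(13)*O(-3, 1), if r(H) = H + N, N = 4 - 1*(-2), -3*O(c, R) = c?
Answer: 19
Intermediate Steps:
O(c, R) = -c/3
N = 6 (N = 4 + 2 = 6)
r(H) = 6 + H (r(H) = H + 6 = 6 + H)
r(13)*O(-3, 1) = (6 + 13)*(-⅓*(-3)) = 19*1 = 19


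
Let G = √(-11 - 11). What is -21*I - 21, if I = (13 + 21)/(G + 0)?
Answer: -21 + 357*I*√22/11 ≈ -21.0 + 152.23*I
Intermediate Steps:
G = I*√22 (G = √(-22) = I*√22 ≈ 4.6904*I)
I = -17*I*√22/11 (I = (13 + 21)/(I*√22 + 0) = 34/((I*√22)) = 34*(-I*√22/22) = -17*I*√22/11 ≈ -7.2488*I)
-21*I - 21 = -(-357)*I*√22/11 - 21 = 357*I*√22/11 - 21 = -21 + 357*I*√22/11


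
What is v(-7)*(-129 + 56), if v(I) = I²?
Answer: -3577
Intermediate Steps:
v(-7)*(-129 + 56) = (-7)²*(-129 + 56) = 49*(-73) = -3577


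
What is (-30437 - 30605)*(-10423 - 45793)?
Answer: 3431537072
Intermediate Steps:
(-30437 - 30605)*(-10423 - 45793) = -61042*(-56216) = 3431537072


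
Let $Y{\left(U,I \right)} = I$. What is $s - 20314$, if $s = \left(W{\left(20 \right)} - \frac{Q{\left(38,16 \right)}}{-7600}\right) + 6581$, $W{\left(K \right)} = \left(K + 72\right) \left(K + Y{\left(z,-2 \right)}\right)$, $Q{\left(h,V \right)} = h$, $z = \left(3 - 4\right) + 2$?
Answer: $- \frac{2415399}{200} \approx -12077.0$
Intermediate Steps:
$z = 1$ ($z = -1 + 2 = 1$)
$W{\left(K \right)} = \left(-2 + K\right) \left(72 + K\right)$ ($W{\left(K \right)} = \left(K + 72\right) \left(K - 2\right) = \left(72 + K\right) \left(-2 + K\right) = \left(-2 + K\right) \left(72 + K\right)$)
$s = \frac{1647401}{200}$ ($s = \left(\left(-144 + 20^{2} + 70 \cdot 20\right) - \frac{38}{-7600}\right) + 6581 = \left(\left(-144 + 400 + 1400\right) - 38 \left(- \frac{1}{7600}\right)\right) + 6581 = \left(1656 - - \frac{1}{200}\right) + 6581 = \left(1656 + \frac{1}{200}\right) + 6581 = \frac{331201}{200} + 6581 = \frac{1647401}{200} \approx 8237.0$)
$s - 20314 = \frac{1647401}{200} - 20314 = - \frac{2415399}{200}$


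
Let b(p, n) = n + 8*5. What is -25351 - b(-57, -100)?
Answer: -25291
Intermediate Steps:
b(p, n) = 40 + n (b(p, n) = n + 40 = 40 + n)
-25351 - b(-57, -100) = -25351 - (40 - 100) = -25351 - 1*(-60) = -25351 + 60 = -25291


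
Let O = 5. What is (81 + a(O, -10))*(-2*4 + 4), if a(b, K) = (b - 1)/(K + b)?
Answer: -1604/5 ≈ -320.80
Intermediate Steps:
a(b, K) = (-1 + b)/(K + b)
(81 + a(O, -10))*(-2*4 + 4) = (81 + (-1 + 5)/(-10 + 5))*(-2*4 + 4) = (81 + 4/(-5))*(-8 + 4) = (81 - ⅕*4)*(-4) = (81 - ⅘)*(-4) = (401/5)*(-4) = -1604/5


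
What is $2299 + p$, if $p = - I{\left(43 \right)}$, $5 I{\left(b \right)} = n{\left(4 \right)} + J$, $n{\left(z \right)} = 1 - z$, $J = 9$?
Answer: $\frac{11489}{5} \approx 2297.8$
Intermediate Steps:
$I{\left(b \right)} = \frac{6}{5}$ ($I{\left(b \right)} = \frac{\left(1 - 4\right) + 9}{5} = \frac{-3 + 9}{5} = \frac{1}{5} \cdot 6 = \frac{6}{5}$)
$p = - \frac{6}{5}$ ($p = \left(-1\right) \frac{6}{5} = - \frac{6}{5} \approx -1.2$)
$2299 + p = 2299 - \frac{6}{5} = \frac{11489}{5}$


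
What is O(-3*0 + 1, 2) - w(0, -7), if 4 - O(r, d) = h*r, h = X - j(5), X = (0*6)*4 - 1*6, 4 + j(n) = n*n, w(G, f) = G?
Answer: 31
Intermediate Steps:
j(n) = -4 + n² (j(n) = -4 + n*n = -4 + n²)
X = -6 (X = 0*4 - 6 = 0 - 6 = -6)
h = -27 (h = -6 - (-4 + 5²) = -6 - (-4 + 25) = -6 - 1*21 = -6 - 21 = -27)
O(r, d) = 4 + 27*r (O(r, d) = 4 - (-27)*r = 4 + 27*r)
O(-3*0 + 1, 2) - w(0, -7) = (4 + 27*(-3*0 + 1)) - 1*0 = (4 + 27*(0 + 1)) + 0 = (4 + 27*1) + 0 = (4 + 27) + 0 = 31 + 0 = 31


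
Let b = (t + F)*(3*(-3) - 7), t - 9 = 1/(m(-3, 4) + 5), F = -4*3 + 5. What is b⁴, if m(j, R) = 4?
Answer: 8540717056/6561 ≈ 1.3017e+6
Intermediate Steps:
F = -7 (F = -12 + 5 = -7)
t = 82/9 (t = 9 + 1/(4 + 5) = 9 + 1/9 = 9 + ⅑ = 82/9 ≈ 9.1111)
b = -304/9 (b = (82/9 - 7)*(3*(-3) - 7) = 19*(-9 - 7)/9 = (19/9)*(-16) = -304/9 ≈ -33.778)
b⁴ = (-304/9)⁴ = 8540717056/6561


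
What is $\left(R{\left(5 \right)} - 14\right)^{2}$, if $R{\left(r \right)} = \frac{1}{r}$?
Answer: $\frac{4761}{25} \approx 190.44$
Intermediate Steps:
$\left(R{\left(5 \right)} - 14\right)^{2} = \left(\frac{1}{5} - 14\right)^{2} = \left(- \frac{69}{5}\right)^{2} = \frac{4761}{25}$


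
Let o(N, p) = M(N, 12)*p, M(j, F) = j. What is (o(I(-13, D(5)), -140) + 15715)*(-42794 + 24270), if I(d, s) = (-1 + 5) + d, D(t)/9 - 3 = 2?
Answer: -314444900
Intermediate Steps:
D(t) = 45 (D(t) = 27 + 9*2 = 27 + 18 = 45)
I(d, s) = 4 + d
o(N, p) = N*p
(o(I(-13, D(5)), -140) + 15715)*(-42794 + 24270) = ((4 - 13)*(-140) + 15715)*(-42794 + 24270) = (-9*(-140) + 15715)*(-18524) = (1260 + 15715)*(-18524) = 16975*(-18524) = -314444900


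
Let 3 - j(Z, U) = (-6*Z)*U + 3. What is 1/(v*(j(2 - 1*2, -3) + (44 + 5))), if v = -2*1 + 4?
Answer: 1/98 ≈ 0.010204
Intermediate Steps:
v = 2 (v = -2 + 4 = 2)
j(Z, U) = 6*U*Z (j(Z, U) = 3 - ((-6*Z)*U + 3) = 3 - (-6*U*Z + 3) = 3 - (3 - 6*U*Z) = 3 + (-3 + 6*U*Z) = 6*U*Z)
1/(v*(j(2 - 1*2, -3) + (44 + 5))) = 1/(2*(6*(-3)*(2 - 1*2) + (44 + 5))) = 1/(2*(6*(-3)*(2 - 2) + 49)) = 1/(2*(6*(-3)*0 + 49)) = 1/(2*(0 + 49)) = 1/(2*49) = 1/98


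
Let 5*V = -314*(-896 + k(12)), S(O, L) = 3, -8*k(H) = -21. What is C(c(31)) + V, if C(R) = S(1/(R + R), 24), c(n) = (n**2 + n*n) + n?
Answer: 1122139/20 ≈ 56107.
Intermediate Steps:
c(n) = n + 2*n**2 (c(n) = (n**2 + n**2) + n = 2*n**2 + n = n + 2*n**2)
k(H) = 21/8 (k(H) = -1/8*(-21) = 21/8)
C(R) = 3
V = 1122079/20 (V = (-314*(-896 + 21/8))/5 = (-314*(-7147/8))/5 = (1/5)*(1122079/4) = 1122079/20 ≈ 56104.)
C(c(31)) + V = 3 + 1122079/20 = 1122139/20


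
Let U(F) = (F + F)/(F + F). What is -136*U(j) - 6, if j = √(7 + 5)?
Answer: -142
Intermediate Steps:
j = 2*√3 (j = √12 = 2*√3 ≈ 3.4641)
U(F) = 1 (U(F) = (2*F)/((2*F)) = (2*F)*(1/(2*F)) = 1)
-136*U(j) - 6 = -136*1 - 6 = -136 - 6 = -142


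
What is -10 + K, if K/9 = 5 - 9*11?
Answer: -856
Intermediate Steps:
K = -846 (K = 9*(5 - 9*11) = 9*(5 - 99) = 9*(-94) = -846)
-10 + K = -10 - 846 = -856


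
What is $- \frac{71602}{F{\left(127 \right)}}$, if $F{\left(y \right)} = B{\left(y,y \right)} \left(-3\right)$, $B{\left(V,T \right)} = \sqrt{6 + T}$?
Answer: $\frac{71602 \sqrt{133}}{399} \approx 2069.6$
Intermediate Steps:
$F{\left(y \right)} = - 3 \sqrt{6 + y}$ ($F{\left(y \right)} = \sqrt{6 + y} \left(-3\right) = - 3 \sqrt{6 + y}$)
$- \frac{71602}{F{\left(127 \right)}} = - \frac{71602}{\left(-3\right) \sqrt{6 + 127}} = - \frac{71602}{\left(-3\right) \sqrt{133}} = - 71602 \left(- \frac{\sqrt{133}}{399}\right) = \frac{71602 \sqrt{133}}{399}$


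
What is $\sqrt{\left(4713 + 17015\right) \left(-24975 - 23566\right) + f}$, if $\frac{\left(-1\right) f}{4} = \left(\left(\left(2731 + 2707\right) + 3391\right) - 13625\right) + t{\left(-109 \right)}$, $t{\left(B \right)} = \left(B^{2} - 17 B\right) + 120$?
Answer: $2 i \sqrt{263683770} \approx 32477.0 i$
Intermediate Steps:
$t{\left(B \right)} = 120 + B^{2} - 17 B$
$f = -36232$ ($f = - 4 \left(\left(\left(\left(2731 + 2707\right) + 3391\right) - 13625\right) + \left(120 + \left(-109\right)^{2} - -1853\right)\right) = - 4 \left(\left(\left(5438 + 3391\right) - 13625\right) + \left(120 + 11881 + 1853\right)\right) = - 4 \left(\left(8829 - 13625\right) + 13854\right) = - 4 \left(-4796 + 13854\right) = \left(-4\right) 9058 = -36232$)
$\sqrt{\left(4713 + 17015\right) \left(-24975 - 23566\right) + f} = \sqrt{\left(4713 + 17015\right) \left(-24975 - 23566\right) - 36232} = \sqrt{21728 \left(-48541\right) - 36232} = \sqrt{-1054698848 - 36232} = \sqrt{-1054735080} = 2 i \sqrt{263683770}$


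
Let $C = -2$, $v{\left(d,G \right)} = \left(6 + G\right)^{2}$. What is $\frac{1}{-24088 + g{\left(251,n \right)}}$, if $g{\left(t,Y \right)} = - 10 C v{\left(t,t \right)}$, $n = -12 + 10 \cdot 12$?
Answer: $\frac{1}{1296892} \approx 7.7107 \cdot 10^{-7}$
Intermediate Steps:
$n = 108$ ($n = -12 + 120 = 108$)
$g{\left(t,Y \right)} = 20 \left(6 + t\right)^{2}$ ($g{\left(t,Y \right)} = \left(-10\right) \left(-2\right) \left(6 + t\right)^{2} = 20 \left(6 + t\right)^{2}$)
$\frac{1}{-24088 + g{\left(251,n \right)}} = \frac{1}{-24088 + 20 \left(6 + 251\right)^{2}} = \frac{1}{-24088 + 20 \cdot 257^{2}} = \frac{1}{-24088 + 20 \cdot 66049} = \frac{1}{-24088 + 1320980} = \frac{1}{1296892}$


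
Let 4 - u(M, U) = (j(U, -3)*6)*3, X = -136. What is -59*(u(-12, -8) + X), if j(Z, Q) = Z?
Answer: -708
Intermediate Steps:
u(M, U) = 4 - 18*U (u(M, U) = 4 - U*6*3 = 4 - 6*U*3 = 4 - 18*U)
-59*(u(-12, -8) + X) = -59*((4 - 18*(-8)) - 136) = -59*((4 + 144) - 136) = -59*(148 - 136) = -59*12 = -708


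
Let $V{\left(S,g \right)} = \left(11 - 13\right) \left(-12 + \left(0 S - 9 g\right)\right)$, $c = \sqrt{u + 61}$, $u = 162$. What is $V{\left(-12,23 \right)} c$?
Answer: $438 \sqrt{223} \approx 6540.7$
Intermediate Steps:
$c = \sqrt{223}$ ($c = \sqrt{162 + 61} = \sqrt{223} \approx 14.933$)
$V{\left(S,g \right)} = 24 + 18 g$ ($V{\left(S,g \right)} = - 2 \left(-12 + \left(0 - 9 g\right)\right) = - 2 \left(-12 - 9 g\right) = 24 + 18 g$)
$V{\left(-12,23 \right)} c = \left(24 + 18 \cdot 23\right) \sqrt{223} = \left(24 + 414\right) \sqrt{223} = 438 \sqrt{223}$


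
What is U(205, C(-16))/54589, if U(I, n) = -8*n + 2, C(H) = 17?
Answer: -134/54589 ≈ -0.0024547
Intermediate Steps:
U(I, n) = 2 - 8*n
U(205, C(-16))/54589 = (2 - 8*17)/54589 = (2 - 136)*(1/54589) = -134*1/54589 = -134/54589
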